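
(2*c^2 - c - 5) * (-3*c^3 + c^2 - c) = -6*c^5 + 5*c^4 + 12*c^3 - 4*c^2 + 5*c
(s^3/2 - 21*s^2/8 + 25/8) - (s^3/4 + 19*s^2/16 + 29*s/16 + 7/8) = s^3/4 - 61*s^2/16 - 29*s/16 + 9/4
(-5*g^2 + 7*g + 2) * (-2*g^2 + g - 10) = 10*g^4 - 19*g^3 + 53*g^2 - 68*g - 20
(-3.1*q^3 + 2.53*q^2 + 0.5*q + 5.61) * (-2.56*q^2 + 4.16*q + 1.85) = 7.936*q^5 - 19.3728*q^4 + 3.5098*q^3 - 7.6011*q^2 + 24.2626*q + 10.3785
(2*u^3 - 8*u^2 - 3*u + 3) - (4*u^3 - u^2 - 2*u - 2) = -2*u^3 - 7*u^2 - u + 5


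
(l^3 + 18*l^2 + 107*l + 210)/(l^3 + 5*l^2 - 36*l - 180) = (l + 7)/(l - 6)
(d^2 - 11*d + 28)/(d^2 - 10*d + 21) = (d - 4)/(d - 3)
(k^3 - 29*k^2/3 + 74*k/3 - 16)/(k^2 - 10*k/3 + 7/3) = (3*k^2 - 26*k + 48)/(3*k - 7)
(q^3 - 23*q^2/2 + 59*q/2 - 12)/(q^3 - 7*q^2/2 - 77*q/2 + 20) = (q - 3)/(q + 5)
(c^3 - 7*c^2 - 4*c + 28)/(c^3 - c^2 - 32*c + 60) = (c^2 - 5*c - 14)/(c^2 + c - 30)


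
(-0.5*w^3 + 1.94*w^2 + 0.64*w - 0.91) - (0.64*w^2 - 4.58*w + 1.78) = -0.5*w^3 + 1.3*w^2 + 5.22*w - 2.69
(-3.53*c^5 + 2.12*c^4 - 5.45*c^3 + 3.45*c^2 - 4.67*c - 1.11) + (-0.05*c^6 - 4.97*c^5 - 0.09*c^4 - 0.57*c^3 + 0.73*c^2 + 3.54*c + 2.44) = -0.05*c^6 - 8.5*c^5 + 2.03*c^4 - 6.02*c^3 + 4.18*c^2 - 1.13*c + 1.33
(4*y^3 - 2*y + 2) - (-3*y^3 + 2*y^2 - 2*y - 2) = 7*y^3 - 2*y^2 + 4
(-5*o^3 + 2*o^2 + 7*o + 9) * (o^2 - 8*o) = -5*o^5 + 42*o^4 - 9*o^3 - 47*o^2 - 72*o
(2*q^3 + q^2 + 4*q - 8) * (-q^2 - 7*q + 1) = -2*q^5 - 15*q^4 - 9*q^3 - 19*q^2 + 60*q - 8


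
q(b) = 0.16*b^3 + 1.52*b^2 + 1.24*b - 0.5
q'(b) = 0.48*b^2 + 3.04*b + 1.24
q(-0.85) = -0.55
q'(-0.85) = -1.00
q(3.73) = 33.58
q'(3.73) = 19.26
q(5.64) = 83.55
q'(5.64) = 33.65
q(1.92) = 8.62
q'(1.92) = 8.85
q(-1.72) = 1.05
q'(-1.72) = -2.57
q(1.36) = 4.40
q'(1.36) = 6.26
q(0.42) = 0.30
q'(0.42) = 2.60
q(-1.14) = -0.18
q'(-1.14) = -1.60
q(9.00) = 250.42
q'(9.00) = 67.48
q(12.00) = 509.74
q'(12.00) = 106.84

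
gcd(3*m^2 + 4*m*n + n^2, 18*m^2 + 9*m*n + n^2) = 3*m + n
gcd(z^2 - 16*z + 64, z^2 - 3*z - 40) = z - 8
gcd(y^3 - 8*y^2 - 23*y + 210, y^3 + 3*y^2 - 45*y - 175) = y^2 - 2*y - 35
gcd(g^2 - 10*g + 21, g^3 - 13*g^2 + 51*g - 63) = g^2 - 10*g + 21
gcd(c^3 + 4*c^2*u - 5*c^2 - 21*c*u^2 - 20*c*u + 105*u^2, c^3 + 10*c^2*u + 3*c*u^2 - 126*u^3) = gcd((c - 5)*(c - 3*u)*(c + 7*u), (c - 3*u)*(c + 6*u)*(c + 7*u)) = -c^2 - 4*c*u + 21*u^2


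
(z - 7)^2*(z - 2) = z^3 - 16*z^2 + 77*z - 98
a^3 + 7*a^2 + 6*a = a*(a + 1)*(a + 6)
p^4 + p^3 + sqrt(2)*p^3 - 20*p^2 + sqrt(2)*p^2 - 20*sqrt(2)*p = p*(p - 4)*(p + 5)*(p + sqrt(2))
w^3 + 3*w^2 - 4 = (w - 1)*(w + 2)^2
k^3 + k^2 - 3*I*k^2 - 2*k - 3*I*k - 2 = (k + 1)*(k - 2*I)*(k - I)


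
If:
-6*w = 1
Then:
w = -1/6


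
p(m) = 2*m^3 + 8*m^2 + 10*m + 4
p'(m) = 6*m^2 + 16*m + 10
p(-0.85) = 0.05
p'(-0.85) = 0.73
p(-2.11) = -0.27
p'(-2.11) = 2.95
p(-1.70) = 0.29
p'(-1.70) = 0.14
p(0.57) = 12.67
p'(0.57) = 21.07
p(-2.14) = -0.36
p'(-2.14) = 3.24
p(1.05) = 25.64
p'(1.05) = 33.42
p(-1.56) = 0.28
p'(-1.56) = -0.36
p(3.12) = 173.82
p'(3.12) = 118.33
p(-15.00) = -5096.00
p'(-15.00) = 1120.00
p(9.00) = 2200.00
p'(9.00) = 640.00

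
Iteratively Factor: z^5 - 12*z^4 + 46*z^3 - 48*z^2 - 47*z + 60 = (z + 1)*(z^4 - 13*z^3 + 59*z^2 - 107*z + 60) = (z - 5)*(z + 1)*(z^3 - 8*z^2 + 19*z - 12) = (z - 5)*(z - 1)*(z + 1)*(z^2 - 7*z + 12) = (z - 5)*(z - 4)*(z - 1)*(z + 1)*(z - 3)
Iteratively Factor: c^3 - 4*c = (c + 2)*(c^2 - 2*c) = c*(c + 2)*(c - 2)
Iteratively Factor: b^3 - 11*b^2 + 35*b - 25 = (b - 5)*(b^2 - 6*b + 5) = (b - 5)^2*(b - 1)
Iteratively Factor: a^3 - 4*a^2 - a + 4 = (a - 1)*(a^2 - 3*a - 4) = (a - 4)*(a - 1)*(a + 1)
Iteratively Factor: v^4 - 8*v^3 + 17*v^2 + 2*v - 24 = (v - 4)*(v^3 - 4*v^2 + v + 6) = (v - 4)*(v - 3)*(v^2 - v - 2) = (v - 4)*(v - 3)*(v + 1)*(v - 2)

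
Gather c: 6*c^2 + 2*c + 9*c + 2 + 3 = 6*c^2 + 11*c + 5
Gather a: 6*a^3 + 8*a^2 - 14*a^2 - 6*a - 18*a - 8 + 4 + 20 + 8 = 6*a^3 - 6*a^2 - 24*a + 24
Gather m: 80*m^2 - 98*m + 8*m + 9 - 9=80*m^2 - 90*m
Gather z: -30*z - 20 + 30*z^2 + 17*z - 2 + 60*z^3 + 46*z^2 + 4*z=60*z^3 + 76*z^2 - 9*z - 22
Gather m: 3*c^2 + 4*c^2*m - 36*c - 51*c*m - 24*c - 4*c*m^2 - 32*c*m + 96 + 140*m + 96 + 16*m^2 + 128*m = 3*c^2 - 60*c + m^2*(16 - 4*c) + m*(4*c^2 - 83*c + 268) + 192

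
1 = 1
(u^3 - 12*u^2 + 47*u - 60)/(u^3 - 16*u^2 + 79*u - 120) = (u - 4)/(u - 8)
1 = 1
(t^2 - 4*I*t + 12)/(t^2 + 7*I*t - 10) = (t - 6*I)/(t + 5*I)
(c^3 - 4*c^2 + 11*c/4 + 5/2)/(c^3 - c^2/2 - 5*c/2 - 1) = (c - 5/2)/(c + 1)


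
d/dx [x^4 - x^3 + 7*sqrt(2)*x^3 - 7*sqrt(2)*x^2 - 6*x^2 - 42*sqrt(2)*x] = 4*x^3 - 3*x^2 + 21*sqrt(2)*x^2 - 14*sqrt(2)*x - 12*x - 42*sqrt(2)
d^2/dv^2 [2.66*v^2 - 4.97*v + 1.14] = 5.32000000000000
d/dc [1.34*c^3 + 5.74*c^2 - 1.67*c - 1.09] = 4.02*c^2 + 11.48*c - 1.67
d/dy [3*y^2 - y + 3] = 6*y - 1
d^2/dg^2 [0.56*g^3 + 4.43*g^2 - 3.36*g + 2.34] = 3.36*g + 8.86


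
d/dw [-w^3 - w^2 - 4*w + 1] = -3*w^2 - 2*w - 4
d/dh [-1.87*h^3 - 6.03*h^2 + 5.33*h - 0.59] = -5.61*h^2 - 12.06*h + 5.33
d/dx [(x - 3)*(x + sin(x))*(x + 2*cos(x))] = (3 - x)*(x + sin(x))*(2*sin(x) - 1) + (x - 3)*(x + 2*cos(x))*(cos(x) + 1) + (x + sin(x))*(x + 2*cos(x))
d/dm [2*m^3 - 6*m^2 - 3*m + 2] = 6*m^2 - 12*m - 3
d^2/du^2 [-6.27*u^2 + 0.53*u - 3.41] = -12.5400000000000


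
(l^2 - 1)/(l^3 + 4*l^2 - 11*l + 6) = (l + 1)/(l^2 + 5*l - 6)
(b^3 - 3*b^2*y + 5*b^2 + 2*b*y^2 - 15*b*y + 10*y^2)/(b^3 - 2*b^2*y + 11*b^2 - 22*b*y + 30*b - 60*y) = (b - y)/(b + 6)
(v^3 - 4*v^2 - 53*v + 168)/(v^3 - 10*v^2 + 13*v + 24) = (v + 7)/(v + 1)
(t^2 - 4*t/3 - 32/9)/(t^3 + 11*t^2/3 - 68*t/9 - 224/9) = (3*t + 4)/(3*t^2 + 19*t + 28)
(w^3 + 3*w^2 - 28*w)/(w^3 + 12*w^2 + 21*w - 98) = w*(w - 4)/(w^2 + 5*w - 14)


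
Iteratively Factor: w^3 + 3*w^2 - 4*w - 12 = (w - 2)*(w^2 + 5*w + 6) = (w - 2)*(w + 2)*(w + 3)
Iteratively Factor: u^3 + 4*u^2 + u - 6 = (u - 1)*(u^2 + 5*u + 6) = (u - 1)*(u + 2)*(u + 3)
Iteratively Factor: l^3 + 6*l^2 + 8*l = (l + 4)*(l^2 + 2*l) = (l + 2)*(l + 4)*(l)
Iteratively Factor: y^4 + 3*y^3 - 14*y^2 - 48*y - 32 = (y + 4)*(y^3 - y^2 - 10*y - 8) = (y + 2)*(y + 4)*(y^2 - 3*y - 4) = (y - 4)*(y + 2)*(y + 4)*(y + 1)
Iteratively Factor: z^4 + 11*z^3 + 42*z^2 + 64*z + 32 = (z + 4)*(z^3 + 7*z^2 + 14*z + 8) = (z + 1)*(z + 4)*(z^2 + 6*z + 8) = (z + 1)*(z + 4)^2*(z + 2)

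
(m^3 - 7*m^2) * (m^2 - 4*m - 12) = m^5 - 11*m^4 + 16*m^3 + 84*m^2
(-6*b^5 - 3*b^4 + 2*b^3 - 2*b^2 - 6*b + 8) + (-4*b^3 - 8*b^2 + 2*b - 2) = -6*b^5 - 3*b^4 - 2*b^3 - 10*b^2 - 4*b + 6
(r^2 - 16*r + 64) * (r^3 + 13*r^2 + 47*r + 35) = r^5 - 3*r^4 - 97*r^3 + 115*r^2 + 2448*r + 2240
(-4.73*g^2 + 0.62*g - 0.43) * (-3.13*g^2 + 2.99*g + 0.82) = 14.8049*g^4 - 16.0833*g^3 - 0.6789*g^2 - 0.7773*g - 0.3526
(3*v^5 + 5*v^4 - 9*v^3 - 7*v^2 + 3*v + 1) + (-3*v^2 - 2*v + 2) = 3*v^5 + 5*v^4 - 9*v^3 - 10*v^2 + v + 3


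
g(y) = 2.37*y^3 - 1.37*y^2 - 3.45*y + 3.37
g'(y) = 7.11*y^2 - 2.74*y - 3.45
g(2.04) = 10.75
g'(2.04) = 20.55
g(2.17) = 13.65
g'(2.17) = 24.08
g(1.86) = 7.46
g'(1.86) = 16.05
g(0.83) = 0.92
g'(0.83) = -0.83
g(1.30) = 1.78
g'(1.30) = 5.00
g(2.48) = 22.54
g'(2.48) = 33.48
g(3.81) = 101.41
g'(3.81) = 89.32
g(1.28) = 1.68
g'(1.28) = 4.69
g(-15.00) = -8251.88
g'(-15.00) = 1637.40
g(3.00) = 44.68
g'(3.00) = 52.32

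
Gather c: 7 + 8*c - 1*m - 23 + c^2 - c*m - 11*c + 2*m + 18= c^2 + c*(-m - 3) + m + 2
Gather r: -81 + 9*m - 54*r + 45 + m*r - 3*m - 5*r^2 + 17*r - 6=6*m - 5*r^2 + r*(m - 37) - 42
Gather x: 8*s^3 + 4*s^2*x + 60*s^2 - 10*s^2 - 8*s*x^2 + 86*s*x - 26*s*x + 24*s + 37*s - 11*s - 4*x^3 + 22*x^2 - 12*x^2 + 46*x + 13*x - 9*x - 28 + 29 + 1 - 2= 8*s^3 + 50*s^2 + 50*s - 4*x^3 + x^2*(10 - 8*s) + x*(4*s^2 + 60*s + 50)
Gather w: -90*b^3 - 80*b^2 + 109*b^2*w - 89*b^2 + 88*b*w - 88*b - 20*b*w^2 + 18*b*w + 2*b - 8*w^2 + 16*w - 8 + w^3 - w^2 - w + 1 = -90*b^3 - 169*b^2 - 86*b + w^3 + w^2*(-20*b - 9) + w*(109*b^2 + 106*b + 15) - 7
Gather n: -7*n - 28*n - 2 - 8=-35*n - 10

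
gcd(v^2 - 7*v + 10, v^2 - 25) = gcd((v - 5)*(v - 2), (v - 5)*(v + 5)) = v - 5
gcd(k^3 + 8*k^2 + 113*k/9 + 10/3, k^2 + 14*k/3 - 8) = k + 6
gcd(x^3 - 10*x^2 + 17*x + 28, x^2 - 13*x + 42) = x - 7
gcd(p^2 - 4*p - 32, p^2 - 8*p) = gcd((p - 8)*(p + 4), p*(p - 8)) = p - 8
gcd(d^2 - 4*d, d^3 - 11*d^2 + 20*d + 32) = d - 4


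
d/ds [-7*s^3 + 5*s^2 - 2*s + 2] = -21*s^2 + 10*s - 2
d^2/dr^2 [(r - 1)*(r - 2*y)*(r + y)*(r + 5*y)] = 12*r^2 + 24*r*y - 6*r - 14*y^2 - 8*y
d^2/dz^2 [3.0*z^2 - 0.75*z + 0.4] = 6.00000000000000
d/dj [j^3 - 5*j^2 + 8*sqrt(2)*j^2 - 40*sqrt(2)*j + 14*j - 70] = 3*j^2 - 10*j + 16*sqrt(2)*j - 40*sqrt(2) + 14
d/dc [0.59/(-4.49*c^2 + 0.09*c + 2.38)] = (5.2982*c - 0.0531)/(-4.49*c^2 + 0.09*c + 2.38)^2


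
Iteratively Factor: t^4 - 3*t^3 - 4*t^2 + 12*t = (t - 2)*(t^3 - t^2 - 6*t) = (t - 2)*(t + 2)*(t^2 - 3*t) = (t - 3)*(t - 2)*(t + 2)*(t)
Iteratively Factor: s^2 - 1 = (s + 1)*(s - 1)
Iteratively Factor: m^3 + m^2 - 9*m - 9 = (m + 3)*(m^2 - 2*m - 3) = (m + 1)*(m + 3)*(m - 3)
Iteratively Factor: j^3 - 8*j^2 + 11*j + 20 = (j - 5)*(j^2 - 3*j - 4) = (j - 5)*(j - 4)*(j + 1)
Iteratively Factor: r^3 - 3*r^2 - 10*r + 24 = (r - 2)*(r^2 - r - 12) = (r - 2)*(r + 3)*(r - 4)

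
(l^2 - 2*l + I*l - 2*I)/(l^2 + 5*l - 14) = (l + I)/(l + 7)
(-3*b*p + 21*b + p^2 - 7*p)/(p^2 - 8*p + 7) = (-3*b + p)/(p - 1)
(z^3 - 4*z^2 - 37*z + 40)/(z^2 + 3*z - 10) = (z^2 - 9*z + 8)/(z - 2)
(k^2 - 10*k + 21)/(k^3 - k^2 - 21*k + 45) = (k - 7)/(k^2 + 2*k - 15)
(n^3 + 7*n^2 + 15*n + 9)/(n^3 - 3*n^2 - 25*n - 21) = (n + 3)/(n - 7)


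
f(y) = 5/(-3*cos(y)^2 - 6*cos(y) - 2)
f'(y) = 5*(-6*sin(y)*cos(y) - 6*sin(y))/(-3*cos(y)^2 - 6*cos(y) - 2)^2 = -30*(cos(y) + 1)*sin(y)/(3*cos(y)^2 + 6*cos(y) + 2)^2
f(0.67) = -0.59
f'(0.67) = -0.46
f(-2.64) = 5.24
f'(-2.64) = 1.95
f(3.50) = 5.06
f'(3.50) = 0.69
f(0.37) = -0.49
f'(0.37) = -0.20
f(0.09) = -0.46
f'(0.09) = -0.04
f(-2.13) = 14.76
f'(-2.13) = 104.05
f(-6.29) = -0.45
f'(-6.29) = 0.00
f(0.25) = -0.47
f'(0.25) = -0.13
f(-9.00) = 5.12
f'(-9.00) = 1.15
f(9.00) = 5.12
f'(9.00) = -1.15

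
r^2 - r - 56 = (r - 8)*(r + 7)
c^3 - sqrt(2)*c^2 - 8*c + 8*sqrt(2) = (c - 2*sqrt(2))*(c - sqrt(2))*(c + 2*sqrt(2))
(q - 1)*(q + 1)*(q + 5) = q^3 + 5*q^2 - q - 5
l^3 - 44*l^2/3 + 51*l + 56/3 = (l - 8)*(l - 7)*(l + 1/3)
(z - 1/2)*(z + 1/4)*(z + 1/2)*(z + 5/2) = z^4 + 11*z^3/4 + 3*z^2/8 - 11*z/16 - 5/32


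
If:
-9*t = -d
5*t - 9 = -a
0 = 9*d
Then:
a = 9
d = 0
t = 0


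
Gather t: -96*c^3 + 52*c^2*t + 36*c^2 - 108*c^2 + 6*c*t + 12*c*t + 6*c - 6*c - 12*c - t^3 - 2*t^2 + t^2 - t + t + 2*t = -96*c^3 - 72*c^2 - 12*c - t^3 - t^2 + t*(52*c^2 + 18*c + 2)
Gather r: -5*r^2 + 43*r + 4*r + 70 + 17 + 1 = -5*r^2 + 47*r + 88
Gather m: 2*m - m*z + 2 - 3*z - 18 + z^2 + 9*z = m*(2 - z) + z^2 + 6*z - 16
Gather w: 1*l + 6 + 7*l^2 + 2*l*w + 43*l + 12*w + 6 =7*l^2 + 44*l + w*(2*l + 12) + 12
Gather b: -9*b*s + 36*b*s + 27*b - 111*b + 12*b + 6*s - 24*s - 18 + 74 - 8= b*(27*s - 72) - 18*s + 48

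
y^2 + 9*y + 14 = (y + 2)*(y + 7)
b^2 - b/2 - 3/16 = (b - 3/4)*(b + 1/4)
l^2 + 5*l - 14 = (l - 2)*(l + 7)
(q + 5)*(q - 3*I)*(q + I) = q^3 + 5*q^2 - 2*I*q^2 + 3*q - 10*I*q + 15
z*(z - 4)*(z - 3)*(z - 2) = z^4 - 9*z^3 + 26*z^2 - 24*z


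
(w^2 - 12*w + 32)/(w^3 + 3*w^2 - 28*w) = (w - 8)/(w*(w + 7))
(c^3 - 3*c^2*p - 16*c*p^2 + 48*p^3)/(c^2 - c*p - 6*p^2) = (c^2 - 16*p^2)/(c + 2*p)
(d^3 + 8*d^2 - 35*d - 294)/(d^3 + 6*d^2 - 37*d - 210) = (d + 7)/(d + 5)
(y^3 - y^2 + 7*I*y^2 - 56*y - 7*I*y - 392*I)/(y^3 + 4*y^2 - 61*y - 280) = (y + 7*I)/(y + 5)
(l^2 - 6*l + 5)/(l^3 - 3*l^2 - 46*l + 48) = (l - 5)/(l^2 - 2*l - 48)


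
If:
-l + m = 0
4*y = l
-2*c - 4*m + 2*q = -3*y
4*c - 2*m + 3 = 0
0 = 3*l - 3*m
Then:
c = 2*y - 3/4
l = 4*y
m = 4*y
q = 17*y/2 - 3/4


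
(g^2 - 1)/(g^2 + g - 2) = (g + 1)/(g + 2)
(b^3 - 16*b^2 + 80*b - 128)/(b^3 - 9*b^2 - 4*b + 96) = (b - 4)/(b + 3)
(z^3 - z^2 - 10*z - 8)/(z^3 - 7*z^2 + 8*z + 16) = (z + 2)/(z - 4)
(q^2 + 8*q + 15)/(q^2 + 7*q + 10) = (q + 3)/(q + 2)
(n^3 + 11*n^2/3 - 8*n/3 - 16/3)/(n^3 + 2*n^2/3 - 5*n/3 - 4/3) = (n + 4)/(n + 1)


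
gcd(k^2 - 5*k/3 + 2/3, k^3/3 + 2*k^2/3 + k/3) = 1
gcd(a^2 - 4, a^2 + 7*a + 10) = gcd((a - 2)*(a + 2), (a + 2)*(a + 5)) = a + 2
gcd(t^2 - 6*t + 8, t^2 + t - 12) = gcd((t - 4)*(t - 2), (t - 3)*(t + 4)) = 1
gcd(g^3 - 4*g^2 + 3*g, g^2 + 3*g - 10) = 1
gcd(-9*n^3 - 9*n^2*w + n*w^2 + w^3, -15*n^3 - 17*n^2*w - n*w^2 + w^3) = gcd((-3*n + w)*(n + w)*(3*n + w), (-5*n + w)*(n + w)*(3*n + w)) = 3*n^2 + 4*n*w + w^2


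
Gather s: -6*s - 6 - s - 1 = -7*s - 7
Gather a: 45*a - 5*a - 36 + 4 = 40*a - 32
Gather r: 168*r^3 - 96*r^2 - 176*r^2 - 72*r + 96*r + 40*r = 168*r^3 - 272*r^2 + 64*r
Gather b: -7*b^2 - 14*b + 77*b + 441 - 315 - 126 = -7*b^2 + 63*b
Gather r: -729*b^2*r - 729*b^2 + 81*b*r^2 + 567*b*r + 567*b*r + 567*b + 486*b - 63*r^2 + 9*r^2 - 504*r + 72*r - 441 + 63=-729*b^2 + 1053*b + r^2*(81*b - 54) + r*(-729*b^2 + 1134*b - 432) - 378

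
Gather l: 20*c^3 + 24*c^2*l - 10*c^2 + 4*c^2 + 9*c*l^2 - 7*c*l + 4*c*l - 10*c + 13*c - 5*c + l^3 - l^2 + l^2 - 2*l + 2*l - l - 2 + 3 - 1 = 20*c^3 - 6*c^2 + 9*c*l^2 - 2*c + l^3 + l*(24*c^2 - 3*c - 1)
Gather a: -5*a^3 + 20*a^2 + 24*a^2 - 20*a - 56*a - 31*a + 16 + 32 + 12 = -5*a^3 + 44*a^2 - 107*a + 60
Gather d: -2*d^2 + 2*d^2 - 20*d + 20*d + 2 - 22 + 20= 0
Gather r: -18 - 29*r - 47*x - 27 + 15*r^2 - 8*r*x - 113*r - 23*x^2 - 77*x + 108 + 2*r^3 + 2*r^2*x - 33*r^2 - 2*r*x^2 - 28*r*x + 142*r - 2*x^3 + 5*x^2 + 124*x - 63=2*r^3 + r^2*(2*x - 18) + r*(-2*x^2 - 36*x) - 2*x^3 - 18*x^2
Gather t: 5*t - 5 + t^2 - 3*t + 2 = t^2 + 2*t - 3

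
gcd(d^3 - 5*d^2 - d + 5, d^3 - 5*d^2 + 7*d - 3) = d - 1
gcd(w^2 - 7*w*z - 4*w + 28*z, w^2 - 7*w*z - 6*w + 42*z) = -w + 7*z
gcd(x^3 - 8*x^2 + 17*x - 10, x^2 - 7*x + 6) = x - 1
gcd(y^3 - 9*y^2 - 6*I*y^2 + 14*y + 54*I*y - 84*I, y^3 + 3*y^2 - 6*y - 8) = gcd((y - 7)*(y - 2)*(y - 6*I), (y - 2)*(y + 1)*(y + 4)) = y - 2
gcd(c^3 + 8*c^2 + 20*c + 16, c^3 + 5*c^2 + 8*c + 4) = c^2 + 4*c + 4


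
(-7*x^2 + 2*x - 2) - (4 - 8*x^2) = x^2 + 2*x - 6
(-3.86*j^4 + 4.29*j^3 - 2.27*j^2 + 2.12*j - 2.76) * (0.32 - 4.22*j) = 16.2892*j^5 - 19.339*j^4 + 10.9522*j^3 - 9.6728*j^2 + 12.3256*j - 0.8832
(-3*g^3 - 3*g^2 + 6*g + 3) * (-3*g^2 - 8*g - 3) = 9*g^5 + 33*g^4 + 15*g^3 - 48*g^2 - 42*g - 9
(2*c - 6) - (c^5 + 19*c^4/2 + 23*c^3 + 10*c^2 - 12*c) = -c^5 - 19*c^4/2 - 23*c^3 - 10*c^2 + 14*c - 6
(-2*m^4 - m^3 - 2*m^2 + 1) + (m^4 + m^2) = -m^4 - m^3 - m^2 + 1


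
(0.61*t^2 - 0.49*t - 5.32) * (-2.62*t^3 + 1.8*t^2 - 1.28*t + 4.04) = -1.5982*t^5 + 2.3818*t^4 + 12.2756*t^3 - 6.4844*t^2 + 4.83*t - 21.4928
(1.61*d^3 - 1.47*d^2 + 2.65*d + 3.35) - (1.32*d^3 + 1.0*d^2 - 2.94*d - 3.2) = 0.29*d^3 - 2.47*d^2 + 5.59*d + 6.55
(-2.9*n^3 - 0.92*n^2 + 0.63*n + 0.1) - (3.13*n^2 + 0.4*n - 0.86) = -2.9*n^3 - 4.05*n^2 + 0.23*n + 0.96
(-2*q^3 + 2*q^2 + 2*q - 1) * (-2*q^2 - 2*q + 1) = 4*q^5 - 10*q^3 + 4*q - 1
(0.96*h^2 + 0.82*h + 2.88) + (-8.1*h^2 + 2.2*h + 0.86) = -7.14*h^2 + 3.02*h + 3.74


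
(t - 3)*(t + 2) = t^2 - t - 6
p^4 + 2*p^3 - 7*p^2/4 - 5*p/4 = p*(p - 1)*(p + 1/2)*(p + 5/2)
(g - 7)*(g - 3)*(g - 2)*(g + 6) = g^4 - 6*g^3 - 31*g^2 + 204*g - 252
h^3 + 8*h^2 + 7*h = h*(h + 1)*(h + 7)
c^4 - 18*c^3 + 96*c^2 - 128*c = c*(c - 8)^2*(c - 2)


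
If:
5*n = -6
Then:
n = -6/5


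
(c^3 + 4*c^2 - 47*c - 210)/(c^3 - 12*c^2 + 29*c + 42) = (c^2 + 11*c + 30)/(c^2 - 5*c - 6)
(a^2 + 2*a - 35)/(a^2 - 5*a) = (a + 7)/a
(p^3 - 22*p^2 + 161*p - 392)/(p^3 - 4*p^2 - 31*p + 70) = (p^2 - 15*p + 56)/(p^2 + 3*p - 10)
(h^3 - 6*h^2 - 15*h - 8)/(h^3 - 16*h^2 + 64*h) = (h^2 + 2*h + 1)/(h*(h - 8))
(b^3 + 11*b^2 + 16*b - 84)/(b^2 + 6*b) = b + 5 - 14/b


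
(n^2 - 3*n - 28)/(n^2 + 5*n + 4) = (n - 7)/(n + 1)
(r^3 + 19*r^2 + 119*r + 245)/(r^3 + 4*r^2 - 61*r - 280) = (r + 7)/(r - 8)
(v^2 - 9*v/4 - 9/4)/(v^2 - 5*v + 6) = (v + 3/4)/(v - 2)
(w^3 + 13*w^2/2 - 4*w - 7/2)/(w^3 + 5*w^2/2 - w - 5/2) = (2*w^2 + 15*w + 7)/(2*w^2 + 7*w + 5)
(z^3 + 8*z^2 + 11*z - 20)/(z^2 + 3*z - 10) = (z^2 + 3*z - 4)/(z - 2)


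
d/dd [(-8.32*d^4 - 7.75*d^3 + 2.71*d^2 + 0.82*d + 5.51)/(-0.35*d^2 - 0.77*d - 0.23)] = (5.824*d^5 + 21.9317*d^4 + 19.5894*d^3 + 3.5478*d^2 + 2.6104*d + 4.0541)/(0.1225*d^4 + 0.539*d^3 + 0.7539*d^2 + 0.3542*d + 0.0529)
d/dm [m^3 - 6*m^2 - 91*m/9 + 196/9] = 3*m^2 - 12*m - 91/9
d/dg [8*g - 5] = 8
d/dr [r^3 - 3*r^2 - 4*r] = 3*r^2 - 6*r - 4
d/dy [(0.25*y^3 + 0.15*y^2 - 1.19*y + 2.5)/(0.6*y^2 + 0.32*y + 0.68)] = (0.15*y^4 + 0.16*y^3 + 1.272*y^2 - 2.796*y - 1.6092)/(0.36*y^4 + 0.384*y^3 + 0.9184*y^2 + 0.4352*y + 0.4624)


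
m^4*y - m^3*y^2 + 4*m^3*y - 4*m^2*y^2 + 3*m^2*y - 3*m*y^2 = m*(m + 3)*(m - y)*(m*y + y)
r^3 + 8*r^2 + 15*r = r*(r + 3)*(r + 5)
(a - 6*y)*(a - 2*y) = a^2 - 8*a*y + 12*y^2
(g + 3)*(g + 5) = g^2 + 8*g + 15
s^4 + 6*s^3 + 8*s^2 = s^2*(s + 2)*(s + 4)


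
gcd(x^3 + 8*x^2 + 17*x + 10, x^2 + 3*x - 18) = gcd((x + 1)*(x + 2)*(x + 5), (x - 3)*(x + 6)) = 1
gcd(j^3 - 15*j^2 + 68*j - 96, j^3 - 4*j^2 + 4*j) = 1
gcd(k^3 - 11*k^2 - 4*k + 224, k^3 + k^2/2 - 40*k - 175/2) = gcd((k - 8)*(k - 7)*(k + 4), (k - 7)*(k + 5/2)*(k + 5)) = k - 7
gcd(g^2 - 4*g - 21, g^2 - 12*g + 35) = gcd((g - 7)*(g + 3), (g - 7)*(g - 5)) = g - 7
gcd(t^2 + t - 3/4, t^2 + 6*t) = 1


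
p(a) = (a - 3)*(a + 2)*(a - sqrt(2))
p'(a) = (a - 3)*(a + 2) + (a - 3)*(a - sqrt(2)) + (a + 2)*(a - sqrt(2))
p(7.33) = 238.99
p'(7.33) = 121.21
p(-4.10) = -82.22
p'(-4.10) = 65.64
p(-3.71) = -58.80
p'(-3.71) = 54.62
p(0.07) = 8.15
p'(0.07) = -4.91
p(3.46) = 5.14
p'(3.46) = 14.62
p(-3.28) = -37.73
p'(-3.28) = 43.53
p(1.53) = -0.60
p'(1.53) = -4.95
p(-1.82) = 2.81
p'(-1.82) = 14.14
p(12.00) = 1333.81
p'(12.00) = 369.47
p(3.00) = 0.00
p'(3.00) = 7.93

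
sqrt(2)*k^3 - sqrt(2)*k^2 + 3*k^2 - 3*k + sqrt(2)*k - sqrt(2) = (k - 1)*(k + sqrt(2))*(sqrt(2)*k + 1)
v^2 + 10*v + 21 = (v + 3)*(v + 7)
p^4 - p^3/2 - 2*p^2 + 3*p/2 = p*(p - 1)^2*(p + 3/2)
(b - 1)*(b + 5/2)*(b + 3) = b^3 + 9*b^2/2 + 2*b - 15/2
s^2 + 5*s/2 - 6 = (s - 3/2)*(s + 4)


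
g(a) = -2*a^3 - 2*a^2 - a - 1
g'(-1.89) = -14.87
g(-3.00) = 38.00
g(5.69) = -439.88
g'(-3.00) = -43.00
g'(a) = -6*a^2 - 4*a - 1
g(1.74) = -19.33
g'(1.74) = -26.13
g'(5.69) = -218.02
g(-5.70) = 310.11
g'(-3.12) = -46.93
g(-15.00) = 6314.00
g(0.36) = -1.71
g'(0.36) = -3.22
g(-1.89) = 7.25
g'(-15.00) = -1291.00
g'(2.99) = -66.60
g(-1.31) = 1.37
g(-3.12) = 43.39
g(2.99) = -75.33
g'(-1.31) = -6.06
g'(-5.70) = -173.14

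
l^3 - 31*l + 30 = (l - 5)*(l - 1)*(l + 6)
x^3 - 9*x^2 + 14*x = x*(x - 7)*(x - 2)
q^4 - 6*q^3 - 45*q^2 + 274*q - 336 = (q - 8)*(q - 3)*(q - 2)*(q + 7)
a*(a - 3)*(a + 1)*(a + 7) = a^4 + 5*a^3 - 17*a^2 - 21*a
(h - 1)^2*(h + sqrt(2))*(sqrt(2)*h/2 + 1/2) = sqrt(2)*h^4/2 - sqrt(2)*h^3 + 3*h^3/2 - 3*h^2 + sqrt(2)*h^2 - sqrt(2)*h + 3*h/2 + sqrt(2)/2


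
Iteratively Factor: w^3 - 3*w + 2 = (w - 1)*(w^2 + w - 2) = (w - 1)*(w + 2)*(w - 1)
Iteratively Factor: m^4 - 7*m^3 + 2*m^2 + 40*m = (m)*(m^3 - 7*m^2 + 2*m + 40) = m*(m - 5)*(m^2 - 2*m - 8) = m*(m - 5)*(m + 2)*(m - 4)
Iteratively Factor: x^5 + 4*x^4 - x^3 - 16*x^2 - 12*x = (x + 3)*(x^4 + x^3 - 4*x^2 - 4*x) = (x + 1)*(x + 3)*(x^3 - 4*x) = (x + 1)*(x + 2)*(x + 3)*(x^2 - 2*x) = x*(x + 1)*(x + 2)*(x + 3)*(x - 2)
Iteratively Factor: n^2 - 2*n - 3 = (n + 1)*(n - 3)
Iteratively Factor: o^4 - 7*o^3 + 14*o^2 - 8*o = (o)*(o^3 - 7*o^2 + 14*o - 8) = o*(o - 2)*(o^2 - 5*o + 4) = o*(o - 4)*(o - 2)*(o - 1)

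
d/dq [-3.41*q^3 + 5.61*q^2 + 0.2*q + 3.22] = -10.23*q^2 + 11.22*q + 0.2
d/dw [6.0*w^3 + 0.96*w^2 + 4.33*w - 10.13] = 18.0*w^2 + 1.92*w + 4.33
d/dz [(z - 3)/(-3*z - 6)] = -5/(3*(z + 2)^2)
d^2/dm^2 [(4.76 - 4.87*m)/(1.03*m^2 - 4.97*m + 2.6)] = (-(2.06*m - 4.97)*(4.12*m - 9.94)*(4.87*m - 4.76) + (30.0966*m - 58.2134)*(1.03*m^2 - 4.97*m + 2.6))/(1.03*m^2 - 4.97*m + 2.6)^3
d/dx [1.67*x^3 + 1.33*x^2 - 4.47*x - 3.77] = 5.01*x^2 + 2.66*x - 4.47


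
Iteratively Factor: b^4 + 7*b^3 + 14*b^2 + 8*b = (b + 4)*(b^3 + 3*b^2 + 2*b) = (b + 2)*(b + 4)*(b^2 + b) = (b + 1)*(b + 2)*(b + 4)*(b)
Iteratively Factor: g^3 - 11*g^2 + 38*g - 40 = (g - 5)*(g^2 - 6*g + 8) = (g - 5)*(g - 2)*(g - 4)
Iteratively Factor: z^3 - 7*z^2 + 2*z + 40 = (z - 5)*(z^2 - 2*z - 8) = (z - 5)*(z + 2)*(z - 4)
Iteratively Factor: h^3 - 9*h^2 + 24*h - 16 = (h - 4)*(h^2 - 5*h + 4) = (h - 4)^2*(h - 1)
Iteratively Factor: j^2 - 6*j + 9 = (j - 3)*(j - 3)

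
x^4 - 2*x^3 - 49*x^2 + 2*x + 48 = (x - 8)*(x - 1)*(x + 1)*(x + 6)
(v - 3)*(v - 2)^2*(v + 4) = v^4 - 3*v^3 - 12*v^2 + 52*v - 48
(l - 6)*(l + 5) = l^2 - l - 30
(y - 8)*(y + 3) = y^2 - 5*y - 24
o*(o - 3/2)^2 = o^3 - 3*o^2 + 9*o/4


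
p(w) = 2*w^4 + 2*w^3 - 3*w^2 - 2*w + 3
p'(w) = 8*w^3 + 6*w^2 - 6*w - 2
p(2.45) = 81.56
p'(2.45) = 136.96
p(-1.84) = 6.99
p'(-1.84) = -20.48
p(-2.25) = 20.79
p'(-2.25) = -49.25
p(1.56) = 12.02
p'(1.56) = 33.61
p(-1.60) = 3.44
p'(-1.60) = -9.81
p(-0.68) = 2.77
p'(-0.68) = 2.34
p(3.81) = 483.88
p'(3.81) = 504.69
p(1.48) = 9.55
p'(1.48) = 28.20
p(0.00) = 3.00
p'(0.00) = -2.00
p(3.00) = 186.00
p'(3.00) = 250.00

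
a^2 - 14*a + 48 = (a - 8)*(a - 6)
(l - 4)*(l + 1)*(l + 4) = l^3 + l^2 - 16*l - 16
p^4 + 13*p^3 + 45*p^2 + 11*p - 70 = (p - 1)*(p + 2)*(p + 5)*(p + 7)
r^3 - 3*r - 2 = (r - 2)*(r + 1)^2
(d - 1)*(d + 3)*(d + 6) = d^3 + 8*d^2 + 9*d - 18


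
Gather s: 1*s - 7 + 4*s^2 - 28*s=4*s^2 - 27*s - 7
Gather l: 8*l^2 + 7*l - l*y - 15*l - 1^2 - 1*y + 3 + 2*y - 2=8*l^2 + l*(-y - 8) + y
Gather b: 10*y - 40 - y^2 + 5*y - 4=-y^2 + 15*y - 44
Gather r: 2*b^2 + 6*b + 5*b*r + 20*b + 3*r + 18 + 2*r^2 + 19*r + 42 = 2*b^2 + 26*b + 2*r^2 + r*(5*b + 22) + 60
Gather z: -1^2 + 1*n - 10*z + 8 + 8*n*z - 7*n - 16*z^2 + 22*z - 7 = -6*n - 16*z^2 + z*(8*n + 12)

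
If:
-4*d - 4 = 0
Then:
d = -1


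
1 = 1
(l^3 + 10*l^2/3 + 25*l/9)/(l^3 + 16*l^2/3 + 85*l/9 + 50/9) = l/(l + 2)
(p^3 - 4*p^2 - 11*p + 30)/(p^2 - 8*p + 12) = (p^2 - 2*p - 15)/(p - 6)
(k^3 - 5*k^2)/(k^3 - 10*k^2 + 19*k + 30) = k^2/(k^2 - 5*k - 6)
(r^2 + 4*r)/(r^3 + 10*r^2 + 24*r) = 1/(r + 6)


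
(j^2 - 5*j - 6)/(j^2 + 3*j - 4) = (j^2 - 5*j - 6)/(j^2 + 3*j - 4)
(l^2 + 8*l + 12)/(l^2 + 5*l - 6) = (l + 2)/(l - 1)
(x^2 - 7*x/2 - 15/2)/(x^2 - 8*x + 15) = (x + 3/2)/(x - 3)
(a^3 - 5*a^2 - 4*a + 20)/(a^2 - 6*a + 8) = (a^2 - 3*a - 10)/(a - 4)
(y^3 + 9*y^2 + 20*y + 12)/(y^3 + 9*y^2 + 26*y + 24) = (y^2 + 7*y + 6)/(y^2 + 7*y + 12)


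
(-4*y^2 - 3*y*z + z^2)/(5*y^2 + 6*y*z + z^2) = (-4*y + z)/(5*y + z)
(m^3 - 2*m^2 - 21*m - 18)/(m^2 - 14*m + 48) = (m^2 + 4*m + 3)/(m - 8)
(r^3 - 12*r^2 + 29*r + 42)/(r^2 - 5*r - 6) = r - 7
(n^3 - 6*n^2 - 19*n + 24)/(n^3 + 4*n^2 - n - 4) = (n^2 - 5*n - 24)/(n^2 + 5*n + 4)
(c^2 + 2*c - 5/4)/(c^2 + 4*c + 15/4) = (2*c - 1)/(2*c + 3)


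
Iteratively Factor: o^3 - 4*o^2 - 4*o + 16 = (o + 2)*(o^2 - 6*o + 8) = (o - 2)*(o + 2)*(o - 4)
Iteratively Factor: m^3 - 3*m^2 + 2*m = (m - 1)*(m^2 - 2*m) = (m - 2)*(m - 1)*(m)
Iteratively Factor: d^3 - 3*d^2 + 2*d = (d - 1)*(d^2 - 2*d) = (d - 2)*(d - 1)*(d)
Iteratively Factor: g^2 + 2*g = (g)*(g + 2)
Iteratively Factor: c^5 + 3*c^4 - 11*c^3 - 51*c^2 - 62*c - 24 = (c - 4)*(c^4 + 7*c^3 + 17*c^2 + 17*c + 6) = (c - 4)*(c + 3)*(c^3 + 4*c^2 + 5*c + 2) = (c - 4)*(c + 1)*(c + 3)*(c^2 + 3*c + 2) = (c - 4)*(c + 1)^2*(c + 3)*(c + 2)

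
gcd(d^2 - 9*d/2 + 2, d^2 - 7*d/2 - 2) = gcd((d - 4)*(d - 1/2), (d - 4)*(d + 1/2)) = d - 4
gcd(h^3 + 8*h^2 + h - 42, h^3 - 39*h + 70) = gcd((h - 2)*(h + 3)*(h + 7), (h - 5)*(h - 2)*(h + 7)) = h^2 + 5*h - 14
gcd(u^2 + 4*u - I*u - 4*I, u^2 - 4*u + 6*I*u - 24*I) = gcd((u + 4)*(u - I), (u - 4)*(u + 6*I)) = 1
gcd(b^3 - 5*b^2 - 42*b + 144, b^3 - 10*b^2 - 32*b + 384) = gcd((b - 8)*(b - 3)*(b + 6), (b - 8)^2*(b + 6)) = b^2 - 2*b - 48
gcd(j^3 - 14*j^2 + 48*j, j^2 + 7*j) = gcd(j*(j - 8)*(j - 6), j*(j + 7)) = j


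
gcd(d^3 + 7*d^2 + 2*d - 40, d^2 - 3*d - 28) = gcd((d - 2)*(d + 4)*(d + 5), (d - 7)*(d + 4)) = d + 4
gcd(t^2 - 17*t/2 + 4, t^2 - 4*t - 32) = t - 8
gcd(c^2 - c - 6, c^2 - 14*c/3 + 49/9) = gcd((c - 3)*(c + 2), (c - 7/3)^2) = 1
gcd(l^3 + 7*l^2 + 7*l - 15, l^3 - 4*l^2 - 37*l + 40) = l^2 + 4*l - 5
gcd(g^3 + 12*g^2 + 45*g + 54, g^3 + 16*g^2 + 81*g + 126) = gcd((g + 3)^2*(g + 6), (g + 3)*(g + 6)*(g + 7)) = g^2 + 9*g + 18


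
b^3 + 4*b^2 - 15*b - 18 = (b - 3)*(b + 1)*(b + 6)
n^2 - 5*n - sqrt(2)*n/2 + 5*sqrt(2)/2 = (n - 5)*(n - sqrt(2)/2)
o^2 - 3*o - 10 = (o - 5)*(o + 2)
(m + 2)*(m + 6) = m^2 + 8*m + 12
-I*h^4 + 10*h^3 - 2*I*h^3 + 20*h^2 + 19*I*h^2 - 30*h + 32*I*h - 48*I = (h + 3)*(h + 2*I)*(h + 8*I)*(-I*h + I)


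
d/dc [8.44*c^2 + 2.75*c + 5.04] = 16.88*c + 2.75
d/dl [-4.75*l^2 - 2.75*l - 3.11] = -9.5*l - 2.75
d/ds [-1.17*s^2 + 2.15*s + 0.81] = 2.15 - 2.34*s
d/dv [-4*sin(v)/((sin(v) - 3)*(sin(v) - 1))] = 4*(sin(v)^2 - 3)*cos(v)/((sin(v) - 3)^2*(sin(v) - 1)^2)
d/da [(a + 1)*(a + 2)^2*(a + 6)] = 4*a^3 + 33*a^2 + 76*a + 52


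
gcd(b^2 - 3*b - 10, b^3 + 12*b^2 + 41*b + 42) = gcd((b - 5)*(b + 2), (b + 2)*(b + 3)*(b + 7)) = b + 2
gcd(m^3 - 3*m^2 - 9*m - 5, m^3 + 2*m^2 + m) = m^2 + 2*m + 1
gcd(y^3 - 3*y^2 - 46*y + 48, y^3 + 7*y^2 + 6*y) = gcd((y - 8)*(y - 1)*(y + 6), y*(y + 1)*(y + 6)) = y + 6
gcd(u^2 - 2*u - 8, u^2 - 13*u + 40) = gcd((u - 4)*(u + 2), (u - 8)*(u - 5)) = 1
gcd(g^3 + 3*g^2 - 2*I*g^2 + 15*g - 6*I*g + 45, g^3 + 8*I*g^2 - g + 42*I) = g + 3*I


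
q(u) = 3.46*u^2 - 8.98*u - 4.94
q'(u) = 6.92*u - 8.98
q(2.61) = -4.81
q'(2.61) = 9.08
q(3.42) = 4.82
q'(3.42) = 14.69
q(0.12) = -5.97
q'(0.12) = -8.15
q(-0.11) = -3.91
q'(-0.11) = -9.74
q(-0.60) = 1.69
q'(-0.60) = -13.13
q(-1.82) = 22.86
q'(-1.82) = -21.57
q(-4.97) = 125.16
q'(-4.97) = -43.37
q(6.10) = 69.03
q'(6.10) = 33.23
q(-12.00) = 601.06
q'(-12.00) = -92.02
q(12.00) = 385.54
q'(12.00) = 74.06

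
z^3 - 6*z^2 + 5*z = z*(z - 5)*(z - 1)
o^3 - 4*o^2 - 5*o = o*(o - 5)*(o + 1)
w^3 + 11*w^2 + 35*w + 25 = (w + 1)*(w + 5)^2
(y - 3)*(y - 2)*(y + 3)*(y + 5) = y^4 + 3*y^3 - 19*y^2 - 27*y + 90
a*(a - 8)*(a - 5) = a^3 - 13*a^2 + 40*a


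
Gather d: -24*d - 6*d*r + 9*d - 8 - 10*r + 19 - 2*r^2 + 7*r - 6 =d*(-6*r - 15) - 2*r^2 - 3*r + 5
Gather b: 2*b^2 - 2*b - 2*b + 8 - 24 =2*b^2 - 4*b - 16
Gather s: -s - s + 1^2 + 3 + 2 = 6 - 2*s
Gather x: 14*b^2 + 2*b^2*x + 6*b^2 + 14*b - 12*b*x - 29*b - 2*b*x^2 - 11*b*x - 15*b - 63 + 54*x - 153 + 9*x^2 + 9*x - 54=20*b^2 - 30*b + x^2*(9 - 2*b) + x*(2*b^2 - 23*b + 63) - 270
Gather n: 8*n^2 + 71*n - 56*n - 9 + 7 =8*n^2 + 15*n - 2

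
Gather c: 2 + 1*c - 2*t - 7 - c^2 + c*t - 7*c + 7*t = -c^2 + c*(t - 6) + 5*t - 5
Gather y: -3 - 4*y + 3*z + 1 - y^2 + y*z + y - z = -y^2 + y*(z - 3) + 2*z - 2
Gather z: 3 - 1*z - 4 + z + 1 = 0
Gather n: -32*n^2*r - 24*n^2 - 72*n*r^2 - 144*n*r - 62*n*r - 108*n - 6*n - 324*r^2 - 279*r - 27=n^2*(-32*r - 24) + n*(-72*r^2 - 206*r - 114) - 324*r^2 - 279*r - 27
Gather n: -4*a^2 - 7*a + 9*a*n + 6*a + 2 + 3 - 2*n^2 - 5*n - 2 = -4*a^2 - a - 2*n^2 + n*(9*a - 5) + 3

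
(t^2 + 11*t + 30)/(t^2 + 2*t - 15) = (t + 6)/(t - 3)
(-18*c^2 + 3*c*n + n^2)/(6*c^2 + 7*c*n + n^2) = (-3*c + n)/(c + n)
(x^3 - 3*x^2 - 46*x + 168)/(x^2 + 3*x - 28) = x - 6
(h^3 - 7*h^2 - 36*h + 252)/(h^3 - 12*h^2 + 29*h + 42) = (h + 6)/(h + 1)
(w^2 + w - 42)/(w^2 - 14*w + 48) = (w + 7)/(w - 8)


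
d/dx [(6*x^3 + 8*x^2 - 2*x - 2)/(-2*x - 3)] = 2*(-12*x^3 - 35*x^2 - 24*x + 1)/(4*x^2 + 12*x + 9)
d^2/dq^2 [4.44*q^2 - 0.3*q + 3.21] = 8.88000000000000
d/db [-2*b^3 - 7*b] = -6*b^2 - 7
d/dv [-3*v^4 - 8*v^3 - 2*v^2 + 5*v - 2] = -12*v^3 - 24*v^2 - 4*v + 5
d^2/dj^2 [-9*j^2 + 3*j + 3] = -18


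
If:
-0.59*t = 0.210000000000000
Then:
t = -0.36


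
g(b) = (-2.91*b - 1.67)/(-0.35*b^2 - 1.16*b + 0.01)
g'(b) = (-2.91*b - 1.67)*(0.7*b + 1.16)/(-0.35*b^2 - 1.16*b + 0.01)^2 - 2.91/(-0.35*b^2 - 1.16*b + 0.01) = (1.0185*b^2 + 3.3756*b - (0.7*b + 1.16)*(2.91*b + 1.67) - 0.0291)/(0.35*b^2 + 1.16*b - 0.01)^2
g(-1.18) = 1.98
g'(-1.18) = -2.52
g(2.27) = 1.87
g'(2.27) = -0.50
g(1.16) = 2.79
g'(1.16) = -1.44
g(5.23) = 1.08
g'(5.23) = -0.15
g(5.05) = 1.11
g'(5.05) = -0.16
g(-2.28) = 5.94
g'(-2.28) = -6.59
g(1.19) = 2.75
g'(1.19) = -1.38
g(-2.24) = 5.69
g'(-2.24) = -6.14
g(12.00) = 0.57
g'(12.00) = -0.04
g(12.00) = 0.57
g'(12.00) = -0.04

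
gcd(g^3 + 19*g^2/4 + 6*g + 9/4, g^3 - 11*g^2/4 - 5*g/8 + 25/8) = g + 1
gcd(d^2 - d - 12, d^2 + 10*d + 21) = d + 3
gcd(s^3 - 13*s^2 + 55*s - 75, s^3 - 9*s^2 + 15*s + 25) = s^2 - 10*s + 25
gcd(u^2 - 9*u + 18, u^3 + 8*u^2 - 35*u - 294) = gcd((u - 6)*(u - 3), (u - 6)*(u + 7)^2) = u - 6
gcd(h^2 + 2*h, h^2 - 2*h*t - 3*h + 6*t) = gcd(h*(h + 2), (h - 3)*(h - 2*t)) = 1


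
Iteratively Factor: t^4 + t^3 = (t)*(t^3 + t^2) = t^2*(t^2 + t) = t^3*(t + 1)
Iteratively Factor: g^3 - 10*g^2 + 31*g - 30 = (g - 3)*(g^2 - 7*g + 10) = (g - 5)*(g - 3)*(g - 2)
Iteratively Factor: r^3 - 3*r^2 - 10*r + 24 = (r - 4)*(r^2 + r - 6) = (r - 4)*(r + 3)*(r - 2)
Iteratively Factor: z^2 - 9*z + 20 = (z - 4)*(z - 5)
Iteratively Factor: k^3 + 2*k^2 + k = (k)*(k^2 + 2*k + 1) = k*(k + 1)*(k + 1)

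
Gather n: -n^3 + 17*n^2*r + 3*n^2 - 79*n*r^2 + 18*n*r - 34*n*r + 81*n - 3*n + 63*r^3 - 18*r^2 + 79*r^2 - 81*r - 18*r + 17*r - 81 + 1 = -n^3 + n^2*(17*r + 3) + n*(-79*r^2 - 16*r + 78) + 63*r^3 + 61*r^2 - 82*r - 80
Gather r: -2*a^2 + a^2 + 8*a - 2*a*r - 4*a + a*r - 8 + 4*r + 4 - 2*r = -a^2 + 4*a + r*(2 - a) - 4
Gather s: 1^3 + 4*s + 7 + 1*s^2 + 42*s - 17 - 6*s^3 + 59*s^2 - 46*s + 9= -6*s^3 + 60*s^2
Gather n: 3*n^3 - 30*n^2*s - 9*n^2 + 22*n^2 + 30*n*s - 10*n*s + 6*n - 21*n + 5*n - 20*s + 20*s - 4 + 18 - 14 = 3*n^3 + n^2*(13 - 30*s) + n*(20*s - 10)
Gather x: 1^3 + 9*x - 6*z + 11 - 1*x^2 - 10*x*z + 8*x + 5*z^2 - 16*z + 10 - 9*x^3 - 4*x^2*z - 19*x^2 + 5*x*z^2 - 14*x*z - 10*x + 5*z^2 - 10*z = -9*x^3 + x^2*(-4*z - 20) + x*(5*z^2 - 24*z + 7) + 10*z^2 - 32*z + 22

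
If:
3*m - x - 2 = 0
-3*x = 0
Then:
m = 2/3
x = 0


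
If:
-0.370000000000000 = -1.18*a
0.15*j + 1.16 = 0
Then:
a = 0.31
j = -7.73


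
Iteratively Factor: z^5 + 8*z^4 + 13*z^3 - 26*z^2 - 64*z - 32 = (z + 4)*(z^4 + 4*z^3 - 3*z^2 - 14*z - 8) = (z + 1)*(z + 4)*(z^3 + 3*z^2 - 6*z - 8) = (z + 1)*(z + 4)^2*(z^2 - z - 2) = (z - 2)*(z + 1)*(z + 4)^2*(z + 1)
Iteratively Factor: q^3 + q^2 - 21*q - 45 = (q + 3)*(q^2 - 2*q - 15) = (q - 5)*(q + 3)*(q + 3)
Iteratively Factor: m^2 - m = (m - 1)*(m)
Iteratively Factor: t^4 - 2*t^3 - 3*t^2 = (t + 1)*(t^3 - 3*t^2) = (t - 3)*(t + 1)*(t^2) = t*(t - 3)*(t + 1)*(t)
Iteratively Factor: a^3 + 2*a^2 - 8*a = (a - 2)*(a^2 + 4*a) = (a - 2)*(a + 4)*(a)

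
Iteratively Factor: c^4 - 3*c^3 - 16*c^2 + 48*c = (c + 4)*(c^3 - 7*c^2 + 12*c) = c*(c + 4)*(c^2 - 7*c + 12) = c*(c - 4)*(c + 4)*(c - 3)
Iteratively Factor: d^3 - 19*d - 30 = (d + 2)*(d^2 - 2*d - 15) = (d + 2)*(d + 3)*(d - 5)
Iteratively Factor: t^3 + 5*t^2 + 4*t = (t)*(t^2 + 5*t + 4) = t*(t + 1)*(t + 4)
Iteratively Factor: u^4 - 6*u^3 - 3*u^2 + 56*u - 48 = (u + 3)*(u^3 - 9*u^2 + 24*u - 16) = (u - 1)*(u + 3)*(u^2 - 8*u + 16) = (u - 4)*(u - 1)*(u + 3)*(u - 4)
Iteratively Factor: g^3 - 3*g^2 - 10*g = (g - 5)*(g^2 + 2*g) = g*(g - 5)*(g + 2)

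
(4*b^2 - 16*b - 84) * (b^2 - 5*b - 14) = 4*b^4 - 36*b^3 - 60*b^2 + 644*b + 1176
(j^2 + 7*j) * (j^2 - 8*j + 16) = j^4 - j^3 - 40*j^2 + 112*j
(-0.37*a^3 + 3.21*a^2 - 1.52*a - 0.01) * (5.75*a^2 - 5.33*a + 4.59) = -2.1275*a^5 + 20.4296*a^4 - 27.5476*a^3 + 22.778*a^2 - 6.9235*a - 0.0459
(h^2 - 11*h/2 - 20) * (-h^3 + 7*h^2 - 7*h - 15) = -h^5 + 25*h^4/2 - 51*h^3/2 - 233*h^2/2 + 445*h/2 + 300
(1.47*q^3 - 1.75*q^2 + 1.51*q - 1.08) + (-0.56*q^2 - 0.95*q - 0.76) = 1.47*q^3 - 2.31*q^2 + 0.56*q - 1.84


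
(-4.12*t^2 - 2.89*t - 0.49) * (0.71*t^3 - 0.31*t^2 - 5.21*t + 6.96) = -2.9252*t^5 - 0.7747*t^4 + 22.0132*t^3 - 13.4664*t^2 - 17.5615*t - 3.4104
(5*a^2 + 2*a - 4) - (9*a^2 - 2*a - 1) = -4*a^2 + 4*a - 3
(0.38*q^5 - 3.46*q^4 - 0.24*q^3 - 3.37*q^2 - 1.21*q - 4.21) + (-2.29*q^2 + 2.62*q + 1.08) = 0.38*q^5 - 3.46*q^4 - 0.24*q^3 - 5.66*q^2 + 1.41*q - 3.13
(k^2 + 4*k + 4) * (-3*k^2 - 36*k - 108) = -3*k^4 - 48*k^3 - 264*k^2 - 576*k - 432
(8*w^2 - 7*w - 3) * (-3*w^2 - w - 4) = -24*w^4 + 13*w^3 - 16*w^2 + 31*w + 12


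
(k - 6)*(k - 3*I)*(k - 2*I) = k^3 - 6*k^2 - 5*I*k^2 - 6*k + 30*I*k + 36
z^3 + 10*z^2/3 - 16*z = z*(z - 8/3)*(z + 6)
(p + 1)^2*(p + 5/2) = p^3 + 9*p^2/2 + 6*p + 5/2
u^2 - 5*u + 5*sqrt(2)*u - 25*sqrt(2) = (u - 5)*(u + 5*sqrt(2))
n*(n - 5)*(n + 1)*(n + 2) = n^4 - 2*n^3 - 13*n^2 - 10*n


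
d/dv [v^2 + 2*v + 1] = 2*v + 2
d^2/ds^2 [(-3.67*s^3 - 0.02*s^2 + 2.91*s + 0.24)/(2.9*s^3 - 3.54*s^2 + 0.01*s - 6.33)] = (-75.6888400000001*s^6 + 147.47718*s^5 - 963.46236*s^4 + 192.67777*s^3 + 663.196554*s^2 - 1247.181246*s - 11.990238)/(24.389*s^9 - 89.3142*s^8 + 109.27722*s^7 - 204.683724*s^6 + 390.279498*s^5 - 239.077566*s^4 + 349.943923*s^3 - 425.533617*s^2 + 1.202067*s - 253.636137)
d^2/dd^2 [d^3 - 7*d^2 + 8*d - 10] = 6*d - 14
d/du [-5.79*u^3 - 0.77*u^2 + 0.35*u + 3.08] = -17.37*u^2 - 1.54*u + 0.35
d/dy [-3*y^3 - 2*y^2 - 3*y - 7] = -9*y^2 - 4*y - 3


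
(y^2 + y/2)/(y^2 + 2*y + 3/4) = 2*y/(2*y + 3)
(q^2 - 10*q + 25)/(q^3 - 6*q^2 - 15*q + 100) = 1/(q + 4)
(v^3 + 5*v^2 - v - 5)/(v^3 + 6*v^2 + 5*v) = (v - 1)/v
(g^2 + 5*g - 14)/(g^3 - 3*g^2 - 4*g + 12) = (g + 7)/(g^2 - g - 6)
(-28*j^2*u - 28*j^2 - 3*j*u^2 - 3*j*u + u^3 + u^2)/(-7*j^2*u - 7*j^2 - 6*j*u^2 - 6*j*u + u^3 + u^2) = (4*j + u)/(j + u)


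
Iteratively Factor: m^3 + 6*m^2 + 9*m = (m)*(m^2 + 6*m + 9) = m*(m + 3)*(m + 3)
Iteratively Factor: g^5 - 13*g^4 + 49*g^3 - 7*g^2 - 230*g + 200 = (g - 1)*(g^4 - 12*g^3 + 37*g^2 + 30*g - 200) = (g - 5)*(g - 1)*(g^3 - 7*g^2 + 2*g + 40) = (g - 5)^2*(g - 1)*(g^2 - 2*g - 8) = (g - 5)^2*(g - 1)*(g + 2)*(g - 4)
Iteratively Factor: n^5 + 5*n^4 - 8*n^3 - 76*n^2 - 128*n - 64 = (n + 4)*(n^4 + n^3 - 12*n^2 - 28*n - 16) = (n - 4)*(n + 4)*(n^3 + 5*n^2 + 8*n + 4) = (n - 4)*(n + 2)*(n + 4)*(n^2 + 3*n + 2) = (n - 4)*(n + 1)*(n + 2)*(n + 4)*(n + 2)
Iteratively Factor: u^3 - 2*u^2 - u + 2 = (u - 1)*(u^2 - u - 2) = (u - 1)*(u + 1)*(u - 2)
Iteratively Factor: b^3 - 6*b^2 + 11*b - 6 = (b - 2)*(b^2 - 4*b + 3) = (b - 3)*(b - 2)*(b - 1)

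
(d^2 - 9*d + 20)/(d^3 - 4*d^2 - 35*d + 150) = (d - 4)/(d^2 + d - 30)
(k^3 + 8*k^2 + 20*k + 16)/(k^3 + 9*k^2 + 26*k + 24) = (k + 2)/(k + 3)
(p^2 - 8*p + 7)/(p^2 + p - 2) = (p - 7)/(p + 2)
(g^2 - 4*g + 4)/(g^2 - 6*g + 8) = (g - 2)/(g - 4)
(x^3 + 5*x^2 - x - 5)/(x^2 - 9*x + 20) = (x^3 + 5*x^2 - x - 5)/(x^2 - 9*x + 20)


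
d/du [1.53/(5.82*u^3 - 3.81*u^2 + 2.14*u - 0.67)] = (-26.7138*u^2 + 11.6586*u - 3.2742)/(5.82*u^3 - 3.81*u^2 + 2.14*u - 0.67)^2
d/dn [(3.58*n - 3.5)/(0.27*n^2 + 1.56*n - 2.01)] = (-0.9666*n^2 + 1.89*n - 1.7358)/(0.0729*n^4 + 0.8424*n^3 + 1.3482*n^2 - 6.2712*n + 4.0401)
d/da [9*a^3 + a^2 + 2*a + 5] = 27*a^2 + 2*a + 2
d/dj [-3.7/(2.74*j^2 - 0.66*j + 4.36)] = (20.276*j - 2.442)/(2.74*j^2 - 0.66*j + 4.36)^2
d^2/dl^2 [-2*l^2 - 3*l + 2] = -4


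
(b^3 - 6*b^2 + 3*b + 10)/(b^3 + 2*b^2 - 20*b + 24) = (b^2 - 4*b - 5)/(b^2 + 4*b - 12)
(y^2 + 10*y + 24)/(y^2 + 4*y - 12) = (y + 4)/(y - 2)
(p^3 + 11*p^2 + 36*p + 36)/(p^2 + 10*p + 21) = (p^2 + 8*p + 12)/(p + 7)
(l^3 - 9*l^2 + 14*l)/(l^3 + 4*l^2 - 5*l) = (l^2 - 9*l + 14)/(l^2 + 4*l - 5)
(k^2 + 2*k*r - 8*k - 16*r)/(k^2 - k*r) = (k^2 + 2*k*r - 8*k - 16*r)/(k*(k - r))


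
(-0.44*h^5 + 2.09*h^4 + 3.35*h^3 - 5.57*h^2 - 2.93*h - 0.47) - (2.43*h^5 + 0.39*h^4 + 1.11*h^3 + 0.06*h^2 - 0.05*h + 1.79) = -2.87*h^5 + 1.7*h^4 + 2.24*h^3 - 5.63*h^2 - 2.88*h - 2.26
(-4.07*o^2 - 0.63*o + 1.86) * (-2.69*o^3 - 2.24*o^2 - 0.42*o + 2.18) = 10.9483*o^5 + 10.8115*o^4 - 1.8828*o^3 - 12.7744*o^2 - 2.1546*o + 4.0548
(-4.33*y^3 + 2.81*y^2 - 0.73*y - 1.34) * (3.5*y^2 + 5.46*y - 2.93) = -15.155*y^5 - 13.8068*y^4 + 25.4745*y^3 - 16.9091*y^2 - 5.1775*y + 3.9262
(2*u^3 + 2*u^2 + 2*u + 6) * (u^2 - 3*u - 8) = 2*u^5 - 4*u^4 - 20*u^3 - 16*u^2 - 34*u - 48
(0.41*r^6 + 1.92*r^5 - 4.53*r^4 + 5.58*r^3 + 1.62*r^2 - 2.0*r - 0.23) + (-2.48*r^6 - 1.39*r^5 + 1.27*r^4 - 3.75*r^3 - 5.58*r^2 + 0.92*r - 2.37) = -2.07*r^6 + 0.53*r^5 - 3.26*r^4 + 1.83*r^3 - 3.96*r^2 - 1.08*r - 2.6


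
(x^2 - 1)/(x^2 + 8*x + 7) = (x - 1)/(x + 7)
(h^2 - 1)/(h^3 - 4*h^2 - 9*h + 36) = (h^2 - 1)/(h^3 - 4*h^2 - 9*h + 36)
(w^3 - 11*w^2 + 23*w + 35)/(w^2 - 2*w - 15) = (w^2 - 6*w - 7)/(w + 3)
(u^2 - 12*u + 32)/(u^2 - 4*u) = (u - 8)/u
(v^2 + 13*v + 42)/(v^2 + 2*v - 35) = (v + 6)/(v - 5)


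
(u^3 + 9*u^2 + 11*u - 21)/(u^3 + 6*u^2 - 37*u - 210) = (u^2 + 2*u - 3)/(u^2 - u - 30)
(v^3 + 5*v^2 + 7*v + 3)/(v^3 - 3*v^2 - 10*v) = (v^3 + 5*v^2 + 7*v + 3)/(v*(v^2 - 3*v - 10))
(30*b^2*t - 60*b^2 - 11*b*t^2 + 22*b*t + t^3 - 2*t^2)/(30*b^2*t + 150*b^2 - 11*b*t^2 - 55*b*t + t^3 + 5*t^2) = (t - 2)/(t + 5)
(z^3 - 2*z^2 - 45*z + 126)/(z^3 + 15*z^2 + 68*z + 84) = (z^2 - 9*z + 18)/(z^2 + 8*z + 12)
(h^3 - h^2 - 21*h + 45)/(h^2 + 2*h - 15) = h - 3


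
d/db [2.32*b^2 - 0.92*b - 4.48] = 4.64*b - 0.92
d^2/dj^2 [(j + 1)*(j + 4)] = 2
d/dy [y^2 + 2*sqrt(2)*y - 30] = 2*y + 2*sqrt(2)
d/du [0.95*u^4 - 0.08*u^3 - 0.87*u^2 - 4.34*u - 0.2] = 3.8*u^3 - 0.24*u^2 - 1.74*u - 4.34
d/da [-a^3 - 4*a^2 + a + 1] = -3*a^2 - 8*a + 1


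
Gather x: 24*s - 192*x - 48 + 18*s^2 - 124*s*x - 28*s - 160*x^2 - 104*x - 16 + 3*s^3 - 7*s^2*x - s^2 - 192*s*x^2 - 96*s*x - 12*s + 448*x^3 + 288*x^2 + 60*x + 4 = 3*s^3 + 17*s^2 - 16*s + 448*x^3 + x^2*(128 - 192*s) + x*(-7*s^2 - 220*s - 236) - 60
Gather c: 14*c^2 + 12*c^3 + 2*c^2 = 12*c^3 + 16*c^2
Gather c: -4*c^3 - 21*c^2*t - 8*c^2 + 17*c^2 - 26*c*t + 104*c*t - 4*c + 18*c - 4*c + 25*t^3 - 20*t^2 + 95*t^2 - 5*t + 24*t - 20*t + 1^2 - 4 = -4*c^3 + c^2*(9 - 21*t) + c*(78*t + 10) + 25*t^3 + 75*t^2 - t - 3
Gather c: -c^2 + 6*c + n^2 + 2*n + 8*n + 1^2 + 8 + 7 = -c^2 + 6*c + n^2 + 10*n + 16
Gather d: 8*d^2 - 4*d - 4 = 8*d^2 - 4*d - 4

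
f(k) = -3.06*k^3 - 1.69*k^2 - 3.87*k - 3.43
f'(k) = -9.18*k^2 - 3.38*k - 3.87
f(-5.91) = 592.07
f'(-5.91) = -304.53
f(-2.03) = 23.06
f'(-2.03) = -34.84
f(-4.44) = 248.27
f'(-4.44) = -169.83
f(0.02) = -3.51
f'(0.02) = -3.94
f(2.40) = -64.75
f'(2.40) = -64.86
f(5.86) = -699.91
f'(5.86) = -338.91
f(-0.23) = -2.59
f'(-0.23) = -3.58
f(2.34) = -60.95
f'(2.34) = -62.05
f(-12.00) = 5087.33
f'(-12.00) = -1285.23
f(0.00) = -3.43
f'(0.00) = -3.87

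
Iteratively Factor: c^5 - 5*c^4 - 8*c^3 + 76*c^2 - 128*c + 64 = (c - 1)*(c^4 - 4*c^3 - 12*c^2 + 64*c - 64) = (c - 2)*(c - 1)*(c^3 - 2*c^2 - 16*c + 32) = (c - 2)*(c - 1)*(c + 4)*(c^2 - 6*c + 8) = (c - 2)^2*(c - 1)*(c + 4)*(c - 4)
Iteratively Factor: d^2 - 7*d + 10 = (d - 2)*(d - 5)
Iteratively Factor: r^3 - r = (r - 1)*(r^2 + r) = r*(r - 1)*(r + 1)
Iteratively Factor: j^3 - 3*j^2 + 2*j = (j)*(j^2 - 3*j + 2) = j*(j - 1)*(j - 2)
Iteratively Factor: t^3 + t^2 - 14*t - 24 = (t - 4)*(t^2 + 5*t + 6) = (t - 4)*(t + 3)*(t + 2)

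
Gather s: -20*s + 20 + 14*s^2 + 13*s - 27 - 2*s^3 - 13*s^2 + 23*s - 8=-2*s^3 + s^2 + 16*s - 15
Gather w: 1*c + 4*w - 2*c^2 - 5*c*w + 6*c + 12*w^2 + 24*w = -2*c^2 + 7*c + 12*w^2 + w*(28 - 5*c)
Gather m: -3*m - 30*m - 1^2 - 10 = -33*m - 11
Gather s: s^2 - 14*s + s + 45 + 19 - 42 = s^2 - 13*s + 22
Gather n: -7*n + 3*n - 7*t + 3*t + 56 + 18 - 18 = -4*n - 4*t + 56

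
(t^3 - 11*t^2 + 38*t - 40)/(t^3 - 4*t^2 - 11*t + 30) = (t - 4)/(t + 3)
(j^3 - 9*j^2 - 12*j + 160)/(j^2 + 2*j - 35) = (j^2 - 4*j - 32)/(j + 7)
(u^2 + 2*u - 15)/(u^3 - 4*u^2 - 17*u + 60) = (u + 5)/(u^2 - u - 20)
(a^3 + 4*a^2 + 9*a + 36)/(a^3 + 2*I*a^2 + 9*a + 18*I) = (a + 4)/(a + 2*I)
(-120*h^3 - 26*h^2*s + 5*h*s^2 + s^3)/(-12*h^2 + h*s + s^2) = (-30*h^2 + h*s + s^2)/(-3*h + s)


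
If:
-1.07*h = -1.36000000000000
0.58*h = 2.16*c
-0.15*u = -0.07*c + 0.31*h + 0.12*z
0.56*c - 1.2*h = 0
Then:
No Solution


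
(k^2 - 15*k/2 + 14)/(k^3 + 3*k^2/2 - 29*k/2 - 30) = (2*k - 7)/(2*k^2 + 11*k + 15)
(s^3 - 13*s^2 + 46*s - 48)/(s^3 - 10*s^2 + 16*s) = (s - 3)/s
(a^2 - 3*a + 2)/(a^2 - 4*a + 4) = (a - 1)/(a - 2)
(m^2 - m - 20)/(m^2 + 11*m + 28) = (m - 5)/(m + 7)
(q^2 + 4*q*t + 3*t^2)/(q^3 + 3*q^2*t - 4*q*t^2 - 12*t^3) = (q + t)/(q^2 - 4*t^2)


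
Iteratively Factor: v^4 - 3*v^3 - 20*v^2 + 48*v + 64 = (v + 1)*(v^3 - 4*v^2 - 16*v + 64) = (v - 4)*(v + 1)*(v^2 - 16) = (v - 4)^2*(v + 1)*(v + 4)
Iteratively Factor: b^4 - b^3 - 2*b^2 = (b)*(b^3 - b^2 - 2*b) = b*(b + 1)*(b^2 - 2*b) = b*(b - 2)*(b + 1)*(b)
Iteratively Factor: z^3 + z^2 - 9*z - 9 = (z + 1)*(z^2 - 9) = (z + 1)*(z + 3)*(z - 3)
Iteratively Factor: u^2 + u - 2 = (u + 2)*(u - 1)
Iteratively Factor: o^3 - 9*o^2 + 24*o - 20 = (o - 2)*(o^2 - 7*o + 10) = (o - 5)*(o - 2)*(o - 2)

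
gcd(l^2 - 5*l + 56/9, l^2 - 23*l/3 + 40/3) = l - 8/3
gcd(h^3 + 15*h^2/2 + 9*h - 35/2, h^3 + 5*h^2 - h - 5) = h^2 + 4*h - 5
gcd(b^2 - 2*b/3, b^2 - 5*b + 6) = 1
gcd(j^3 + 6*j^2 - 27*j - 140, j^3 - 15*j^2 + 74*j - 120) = j - 5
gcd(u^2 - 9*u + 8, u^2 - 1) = u - 1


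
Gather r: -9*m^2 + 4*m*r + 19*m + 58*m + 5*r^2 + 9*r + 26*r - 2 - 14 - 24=-9*m^2 + 77*m + 5*r^2 + r*(4*m + 35) - 40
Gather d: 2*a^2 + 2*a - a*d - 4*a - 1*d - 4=2*a^2 - 2*a + d*(-a - 1) - 4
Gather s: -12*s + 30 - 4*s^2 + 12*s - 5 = 25 - 4*s^2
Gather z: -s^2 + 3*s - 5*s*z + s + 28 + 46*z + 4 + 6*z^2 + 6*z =-s^2 + 4*s + 6*z^2 + z*(52 - 5*s) + 32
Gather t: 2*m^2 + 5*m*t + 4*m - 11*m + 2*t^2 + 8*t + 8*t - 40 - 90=2*m^2 - 7*m + 2*t^2 + t*(5*m + 16) - 130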